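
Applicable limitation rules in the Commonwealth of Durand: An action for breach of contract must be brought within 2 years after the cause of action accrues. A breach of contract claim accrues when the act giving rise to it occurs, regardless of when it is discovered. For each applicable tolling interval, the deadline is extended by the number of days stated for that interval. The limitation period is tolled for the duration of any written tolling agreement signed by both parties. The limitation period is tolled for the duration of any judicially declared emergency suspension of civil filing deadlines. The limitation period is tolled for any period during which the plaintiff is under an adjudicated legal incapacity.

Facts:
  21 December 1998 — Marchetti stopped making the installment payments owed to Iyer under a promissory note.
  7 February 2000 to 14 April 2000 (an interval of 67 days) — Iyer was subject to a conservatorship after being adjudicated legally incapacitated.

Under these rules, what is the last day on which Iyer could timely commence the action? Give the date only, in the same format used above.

26 February 2001

The cause of action accrued on 21 December 1998, the date of the act.
The untolled deadline — 2 years after 21 December 1998 — is 21 December 2000.
The plaintiff's legal incapacity from 7 February 2000 to 14 April 2000 tolled the period for 67 days, extending the deadline to 26 February 2001.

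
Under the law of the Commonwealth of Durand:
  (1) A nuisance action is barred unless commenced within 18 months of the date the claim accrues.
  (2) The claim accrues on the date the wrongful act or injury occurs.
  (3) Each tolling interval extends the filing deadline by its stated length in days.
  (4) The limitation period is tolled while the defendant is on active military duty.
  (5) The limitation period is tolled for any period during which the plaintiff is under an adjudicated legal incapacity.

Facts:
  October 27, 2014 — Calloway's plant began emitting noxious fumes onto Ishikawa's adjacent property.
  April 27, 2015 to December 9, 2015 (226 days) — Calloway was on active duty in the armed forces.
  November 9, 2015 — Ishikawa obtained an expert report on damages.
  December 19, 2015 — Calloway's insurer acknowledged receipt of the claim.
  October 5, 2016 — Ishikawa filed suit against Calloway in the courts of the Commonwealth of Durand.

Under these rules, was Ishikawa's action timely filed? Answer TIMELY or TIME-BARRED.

TIMELY

The claim accrued on October 27, 2014, the date of the act.
The untolled deadline — 18 months after October 27, 2014 — is April 27, 2016.
The period was tolled for 226 days by the defendant's active military service (April 27, 2015 to December 9, 2015), pushing the deadline to December 9, 2016.
Nothing else in the chronology tolls or restarts the period.
The October 5, 2016 filing precedes the December 9, 2016 deadline; the claim is timely.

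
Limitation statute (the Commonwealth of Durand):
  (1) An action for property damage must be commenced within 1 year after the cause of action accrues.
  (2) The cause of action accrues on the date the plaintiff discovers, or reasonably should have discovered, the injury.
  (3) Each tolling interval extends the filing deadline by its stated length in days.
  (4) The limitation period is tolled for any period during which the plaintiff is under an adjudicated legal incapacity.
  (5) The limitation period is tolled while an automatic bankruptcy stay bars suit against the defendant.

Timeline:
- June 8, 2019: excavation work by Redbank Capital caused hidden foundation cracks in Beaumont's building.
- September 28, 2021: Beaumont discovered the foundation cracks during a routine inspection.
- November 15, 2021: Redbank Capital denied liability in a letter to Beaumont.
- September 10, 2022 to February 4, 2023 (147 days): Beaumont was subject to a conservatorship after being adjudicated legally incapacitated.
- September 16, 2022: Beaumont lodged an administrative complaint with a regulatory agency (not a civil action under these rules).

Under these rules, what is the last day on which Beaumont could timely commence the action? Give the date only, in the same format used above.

February 22, 2023

Accrual is tied to discovery, so the period began on September 28, 2021 rather than on June 8, 2019 when the act occurred.
The untolled deadline — 1 year after September 28, 2021 — is September 28, 2022.
Because the plaintiff's legal incapacity ran from September 10, 2022 to February 4, 2023, the deadline is extended by 147 days to February 22, 2023.
None of the other events listed affects the running of the period under the stated rules.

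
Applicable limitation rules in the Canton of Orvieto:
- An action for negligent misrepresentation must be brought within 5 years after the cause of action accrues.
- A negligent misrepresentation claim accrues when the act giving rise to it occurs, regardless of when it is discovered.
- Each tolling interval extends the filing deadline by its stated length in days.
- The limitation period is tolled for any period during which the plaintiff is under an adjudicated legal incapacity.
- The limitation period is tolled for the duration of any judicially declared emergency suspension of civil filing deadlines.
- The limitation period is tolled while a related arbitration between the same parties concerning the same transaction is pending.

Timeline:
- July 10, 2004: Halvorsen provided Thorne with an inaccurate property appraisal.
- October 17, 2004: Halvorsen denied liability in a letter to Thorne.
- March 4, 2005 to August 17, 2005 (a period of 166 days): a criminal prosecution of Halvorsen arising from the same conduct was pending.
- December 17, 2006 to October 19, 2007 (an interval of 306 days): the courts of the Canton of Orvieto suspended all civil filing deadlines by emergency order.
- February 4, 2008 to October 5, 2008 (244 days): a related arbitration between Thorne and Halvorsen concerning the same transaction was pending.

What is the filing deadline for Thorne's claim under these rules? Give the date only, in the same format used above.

The cause of action accrued on July 10, 2004, the date of the act.
Adding the 5 years base period to July 10, 2004 gives a deadline of July 10, 2009, before any tolling.
Because the emergency suspension of filing deadlines ran from December 17, 2006 to October 19, 2007, the deadline is extended by 306 days to May 12, 2010.
Because the pending related arbitration ran from February 4, 2008 to October 5, 2008, the deadline is extended by 244 days to January 11, 2011.
Although a criminal prosecution ran from March 4, 2005 to August 17, 2005, the stated rules do not make that a tolling event, so it is disregarded.
Nothing else in the chronology tolls or restarts the period.

January 11, 2011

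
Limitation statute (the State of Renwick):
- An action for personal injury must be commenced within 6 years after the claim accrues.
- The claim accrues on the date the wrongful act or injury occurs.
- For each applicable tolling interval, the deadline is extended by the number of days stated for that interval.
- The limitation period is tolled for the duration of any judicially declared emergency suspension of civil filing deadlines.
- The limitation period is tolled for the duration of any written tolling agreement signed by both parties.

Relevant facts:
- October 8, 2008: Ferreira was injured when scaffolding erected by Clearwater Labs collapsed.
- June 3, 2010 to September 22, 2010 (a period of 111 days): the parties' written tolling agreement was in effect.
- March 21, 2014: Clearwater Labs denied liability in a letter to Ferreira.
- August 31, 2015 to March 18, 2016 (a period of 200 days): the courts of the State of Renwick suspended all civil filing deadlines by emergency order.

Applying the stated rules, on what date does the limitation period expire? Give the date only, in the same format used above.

The limitation period began to run on October 8, 2008.
The untolled deadline — 6 years after October 8, 2008 — is October 8, 2014.
Because the written tolling agreement ran from June 3, 2010 to September 22, 2010, the deadline is extended by 111 days to January 27, 2015.
By the time the emergency suspension of filing deadlines began on August 31, 2015, the limitation period had already expired on January 27, 2015; that interval cannot revive it.
Nothing else in the chronology tolls or restarts the period.

January 27, 2015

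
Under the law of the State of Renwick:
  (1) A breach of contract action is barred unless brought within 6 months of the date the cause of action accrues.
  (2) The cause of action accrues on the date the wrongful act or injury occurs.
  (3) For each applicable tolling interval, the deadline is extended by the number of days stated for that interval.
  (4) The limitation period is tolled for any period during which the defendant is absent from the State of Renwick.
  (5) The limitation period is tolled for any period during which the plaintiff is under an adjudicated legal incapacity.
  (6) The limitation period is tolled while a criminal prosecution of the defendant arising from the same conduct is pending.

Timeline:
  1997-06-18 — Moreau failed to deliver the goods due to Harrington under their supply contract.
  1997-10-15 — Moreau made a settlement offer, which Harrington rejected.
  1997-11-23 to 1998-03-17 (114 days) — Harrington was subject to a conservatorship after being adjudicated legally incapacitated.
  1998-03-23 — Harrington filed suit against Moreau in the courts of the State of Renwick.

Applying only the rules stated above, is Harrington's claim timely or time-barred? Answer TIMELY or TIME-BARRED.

TIMELY

The claim accrued on 1997-06-18, when the wrongful act occurred.
6 months from 1997-06-18 is 1997-12-18.
Because the plaintiff's legal incapacity ran from 1997-11-23 to 1998-03-17, the deadline is extended by 114 days to 1998-04-11.
The other events in the timeline have no effect on the limitation period under the stated rules.
Harrington filed on 1998-03-23, before the 1998-04-11 deadline, so the action is timely.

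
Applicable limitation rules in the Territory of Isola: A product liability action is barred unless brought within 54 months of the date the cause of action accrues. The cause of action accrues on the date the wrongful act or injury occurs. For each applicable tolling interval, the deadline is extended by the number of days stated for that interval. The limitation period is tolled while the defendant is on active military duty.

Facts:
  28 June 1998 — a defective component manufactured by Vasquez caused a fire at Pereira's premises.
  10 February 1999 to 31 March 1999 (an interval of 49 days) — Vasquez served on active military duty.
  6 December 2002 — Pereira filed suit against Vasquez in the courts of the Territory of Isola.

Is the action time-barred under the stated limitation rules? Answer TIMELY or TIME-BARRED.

The cause of action accrued on 28 June 1998, the date of the act.
54 months from 28 June 1998 is 28 December 2002.
Because the defendant's active military service ran from 10 February 1999 to 31 March 1999, the deadline is extended by 49 days to 15 February 2003.
Pereira filed on 6 December 2002, before the 15 February 2003 deadline, so the action is timely.

TIMELY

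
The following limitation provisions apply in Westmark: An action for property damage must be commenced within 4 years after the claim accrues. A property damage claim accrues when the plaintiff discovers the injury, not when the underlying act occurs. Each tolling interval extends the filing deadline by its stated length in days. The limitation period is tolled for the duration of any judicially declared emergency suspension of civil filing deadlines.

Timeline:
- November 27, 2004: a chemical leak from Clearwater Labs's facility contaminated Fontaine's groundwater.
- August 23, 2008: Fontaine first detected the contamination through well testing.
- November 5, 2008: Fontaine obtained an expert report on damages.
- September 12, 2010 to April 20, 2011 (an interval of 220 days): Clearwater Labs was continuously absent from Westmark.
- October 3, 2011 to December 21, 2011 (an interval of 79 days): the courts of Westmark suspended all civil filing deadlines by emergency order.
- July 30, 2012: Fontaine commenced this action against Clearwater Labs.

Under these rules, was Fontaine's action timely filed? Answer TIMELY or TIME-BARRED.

TIMELY

Accrual is tied to discovery, so the period began on August 23, 2008 rather than on November 27, 2004 when the act occurred.
The untolled deadline — 4 years after August 23, 2008 — is August 23, 2012.
The period was tolled for 79 days by the emergency suspension of filing deadlines (October 3, 2011 to December 21, 2011), pushing the deadline to November 10, 2012.
No stated provision tolls the period for the defendant's absence, so the interval from September 12, 2010 to April 20, 2011 has no effect on the deadline.
None of the other events listed affects the running of the period under the stated rules.
Fontaine filed on July 30, 2012, before the November 10, 2012 deadline, so the action is timely.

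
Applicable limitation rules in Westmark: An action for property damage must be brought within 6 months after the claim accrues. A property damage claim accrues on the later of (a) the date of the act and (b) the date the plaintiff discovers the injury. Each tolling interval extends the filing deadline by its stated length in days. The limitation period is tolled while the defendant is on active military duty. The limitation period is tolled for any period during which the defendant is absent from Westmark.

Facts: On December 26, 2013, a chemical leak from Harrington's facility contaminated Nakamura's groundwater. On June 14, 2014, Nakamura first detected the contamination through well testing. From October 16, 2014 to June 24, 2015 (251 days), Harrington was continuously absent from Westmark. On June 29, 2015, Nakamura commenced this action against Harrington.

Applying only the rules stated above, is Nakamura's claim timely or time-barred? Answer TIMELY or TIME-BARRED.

Because discovery on June 14, 2014 post-dates the December 26, 2013 act, accrual under the later-of rule falls on June 14, 2014.
Adding the 6 months base period to June 14, 2014 gives a deadline of December 14, 2014, before any tolling.
Because the defendant's absence from the jurisdiction ran from October 16, 2014 to June 24, 2015, the deadline is extended by 251 days to August 22, 2015.
Nakamura filed on June 29, 2015, before the August 22, 2015 deadline, so the action is timely.

TIMELY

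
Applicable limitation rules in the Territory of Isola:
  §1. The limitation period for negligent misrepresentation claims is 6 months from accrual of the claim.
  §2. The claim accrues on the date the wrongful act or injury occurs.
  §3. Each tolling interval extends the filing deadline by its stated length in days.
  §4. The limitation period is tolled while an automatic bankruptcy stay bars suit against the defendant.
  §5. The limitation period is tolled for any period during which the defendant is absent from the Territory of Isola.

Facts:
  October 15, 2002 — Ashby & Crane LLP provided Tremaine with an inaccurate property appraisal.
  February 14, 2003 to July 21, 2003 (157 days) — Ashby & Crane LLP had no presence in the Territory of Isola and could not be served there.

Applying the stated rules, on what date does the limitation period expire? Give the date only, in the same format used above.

September 19, 2003

The claim accrued on October 15, 2002, the date of the act.
6 months from October 15, 2002 is April 15, 2003.
The defendant's absence from the jurisdiction from February 14, 2003 to July 21, 2003 tolled the period for 157 days, extending the deadline to September 19, 2003.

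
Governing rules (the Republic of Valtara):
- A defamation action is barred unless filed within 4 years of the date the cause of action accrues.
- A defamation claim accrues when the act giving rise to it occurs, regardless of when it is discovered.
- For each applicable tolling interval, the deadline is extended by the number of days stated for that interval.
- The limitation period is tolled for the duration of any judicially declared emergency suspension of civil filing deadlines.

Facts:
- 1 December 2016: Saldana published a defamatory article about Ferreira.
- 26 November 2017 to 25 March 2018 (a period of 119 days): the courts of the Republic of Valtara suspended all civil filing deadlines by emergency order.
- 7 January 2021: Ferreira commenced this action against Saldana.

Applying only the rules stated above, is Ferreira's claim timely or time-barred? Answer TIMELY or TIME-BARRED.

TIMELY

The cause of action accrued on 1 December 2016, the date of the act.
The untolled deadline — 4 years after 1 December 2016 — is 1 December 2020.
Because the emergency suspension of filing deadlines ran from 26 November 2017 to 25 March 2018, the deadline is extended by 119 days to 30 March 2021.
Filing on 7 January 2021 beat the 30 March 2021 deadline — the action is timely.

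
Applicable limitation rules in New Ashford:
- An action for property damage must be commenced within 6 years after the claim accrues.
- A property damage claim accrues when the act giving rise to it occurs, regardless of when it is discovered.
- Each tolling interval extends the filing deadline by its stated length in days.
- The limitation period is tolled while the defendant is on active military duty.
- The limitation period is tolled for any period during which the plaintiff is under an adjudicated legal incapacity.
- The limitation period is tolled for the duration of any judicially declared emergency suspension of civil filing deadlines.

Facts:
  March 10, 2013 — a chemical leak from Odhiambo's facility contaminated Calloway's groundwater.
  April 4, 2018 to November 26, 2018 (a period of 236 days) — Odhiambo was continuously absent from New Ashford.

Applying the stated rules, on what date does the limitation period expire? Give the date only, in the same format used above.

The limitation period began to run on March 10, 2013.
Adding the 6 years base period to March 10, 2013 gives a deadline of March 10, 2019, before any tolling.
The defendant's absence from the jurisdiction from April 4, 2018 to November 26, 2018 does not toll the period, because no stated rule makes the defendant's absence a tolling event.

March 10, 2019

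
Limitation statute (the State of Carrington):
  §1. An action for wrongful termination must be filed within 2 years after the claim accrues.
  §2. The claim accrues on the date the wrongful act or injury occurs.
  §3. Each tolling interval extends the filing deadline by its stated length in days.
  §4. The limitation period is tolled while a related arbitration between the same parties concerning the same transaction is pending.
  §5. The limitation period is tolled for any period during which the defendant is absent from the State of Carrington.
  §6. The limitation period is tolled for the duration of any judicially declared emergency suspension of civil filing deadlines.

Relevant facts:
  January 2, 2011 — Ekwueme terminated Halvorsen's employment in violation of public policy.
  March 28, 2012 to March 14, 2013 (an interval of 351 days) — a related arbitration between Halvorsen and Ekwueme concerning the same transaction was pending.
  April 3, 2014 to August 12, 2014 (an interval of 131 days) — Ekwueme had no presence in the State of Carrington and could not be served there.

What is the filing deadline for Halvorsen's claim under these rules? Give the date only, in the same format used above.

December 19, 2013

The claim accrued on January 2, 2011, when the wrongful act occurred.
The untolled deadline — 2 years after January 2, 2011 — is January 2, 2013.
Because the pending related arbitration ran from March 28, 2012 to March 14, 2013, the deadline is extended by 351 days to December 19, 2013.
The defendant's absence from the jurisdiction from April 3, 2014 to August 12, 2014 began after the period had already run on December 19, 2013, so it has no tolling effect.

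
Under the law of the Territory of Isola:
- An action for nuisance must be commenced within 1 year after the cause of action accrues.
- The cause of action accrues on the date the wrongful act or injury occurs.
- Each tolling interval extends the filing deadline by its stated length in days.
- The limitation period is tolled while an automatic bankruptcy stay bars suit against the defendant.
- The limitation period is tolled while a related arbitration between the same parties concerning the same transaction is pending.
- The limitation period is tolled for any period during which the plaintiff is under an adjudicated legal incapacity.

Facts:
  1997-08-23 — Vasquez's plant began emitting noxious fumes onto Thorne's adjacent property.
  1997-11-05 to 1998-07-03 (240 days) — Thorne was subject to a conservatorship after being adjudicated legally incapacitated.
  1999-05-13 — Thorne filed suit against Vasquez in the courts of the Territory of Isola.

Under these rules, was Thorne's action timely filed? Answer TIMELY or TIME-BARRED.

The cause of action accrued on 1997-08-23, the date of the act.
The untolled deadline — 1 year after 1997-08-23 — is 1998-08-23.
The plaintiff's legal incapacity from 1997-11-05 to 1998-07-03 tolled the period for 240 days, extending the deadline to 1999-04-20.
Filing on 1999-05-13 missed the 1999-04-20 deadline — the action is time-barred.

TIME-BARRED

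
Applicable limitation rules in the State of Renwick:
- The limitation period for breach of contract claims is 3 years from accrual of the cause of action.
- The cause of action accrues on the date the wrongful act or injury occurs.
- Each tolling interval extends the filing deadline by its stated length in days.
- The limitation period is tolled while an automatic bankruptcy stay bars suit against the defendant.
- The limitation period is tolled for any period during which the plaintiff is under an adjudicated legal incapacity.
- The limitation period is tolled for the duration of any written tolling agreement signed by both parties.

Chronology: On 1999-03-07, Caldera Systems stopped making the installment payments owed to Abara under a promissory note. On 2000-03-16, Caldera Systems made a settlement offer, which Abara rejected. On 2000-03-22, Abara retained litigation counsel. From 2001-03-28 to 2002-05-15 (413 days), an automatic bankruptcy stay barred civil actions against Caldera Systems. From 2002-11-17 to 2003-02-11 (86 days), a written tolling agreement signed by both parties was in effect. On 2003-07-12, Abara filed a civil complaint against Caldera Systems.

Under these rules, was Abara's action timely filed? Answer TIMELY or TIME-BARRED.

TIMELY

The claim accrued on 1999-03-07, when the wrongful act occurred.
3 years from 1999-03-07 is 2002-03-07.
The automatic bankruptcy stay from 2001-03-28 to 2002-05-15 tolled the period for 413 days, extending the deadline to 2003-04-24.
The written tolling agreement from 2002-11-17 to 2003-02-11 tolled the period for 86 days, extending the deadline to 2003-07-19.
None of the other events listed affects the running of the period under the stated rules.
Abara filed on 2003-07-12, before the 2003-07-19 deadline, so the action is timely.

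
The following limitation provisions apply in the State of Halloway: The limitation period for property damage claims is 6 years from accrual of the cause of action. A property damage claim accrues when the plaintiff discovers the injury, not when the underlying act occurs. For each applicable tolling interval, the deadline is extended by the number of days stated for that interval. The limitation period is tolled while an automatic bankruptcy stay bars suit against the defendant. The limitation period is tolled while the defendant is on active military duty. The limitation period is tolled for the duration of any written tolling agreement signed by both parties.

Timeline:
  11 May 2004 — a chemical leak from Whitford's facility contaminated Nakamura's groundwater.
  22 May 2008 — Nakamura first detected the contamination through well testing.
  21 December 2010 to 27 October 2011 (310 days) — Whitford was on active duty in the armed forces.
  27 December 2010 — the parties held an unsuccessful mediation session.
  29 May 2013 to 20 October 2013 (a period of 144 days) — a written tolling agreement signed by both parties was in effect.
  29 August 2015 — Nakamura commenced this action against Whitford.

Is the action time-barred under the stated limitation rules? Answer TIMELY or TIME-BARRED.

Accrual is tied to discovery, so the period began on 22 May 2008 rather than on 11 May 2004 when the act occurred.
6 years from 22 May 2008 is 22 May 2014.
The period was tolled for 310 days by the defendant's active military service (21 December 2010 to 27 October 2011), pushing the deadline to 28 March 2015.
The written tolling agreement from 29 May 2013 to 20 October 2013 tolled the period for 144 days, extending the deadline to 19 August 2015.
None of the other events listed affects the running of the period under the stated rules.
Filing on 29 August 2015 missed the 19 August 2015 deadline — the action is time-barred.

TIME-BARRED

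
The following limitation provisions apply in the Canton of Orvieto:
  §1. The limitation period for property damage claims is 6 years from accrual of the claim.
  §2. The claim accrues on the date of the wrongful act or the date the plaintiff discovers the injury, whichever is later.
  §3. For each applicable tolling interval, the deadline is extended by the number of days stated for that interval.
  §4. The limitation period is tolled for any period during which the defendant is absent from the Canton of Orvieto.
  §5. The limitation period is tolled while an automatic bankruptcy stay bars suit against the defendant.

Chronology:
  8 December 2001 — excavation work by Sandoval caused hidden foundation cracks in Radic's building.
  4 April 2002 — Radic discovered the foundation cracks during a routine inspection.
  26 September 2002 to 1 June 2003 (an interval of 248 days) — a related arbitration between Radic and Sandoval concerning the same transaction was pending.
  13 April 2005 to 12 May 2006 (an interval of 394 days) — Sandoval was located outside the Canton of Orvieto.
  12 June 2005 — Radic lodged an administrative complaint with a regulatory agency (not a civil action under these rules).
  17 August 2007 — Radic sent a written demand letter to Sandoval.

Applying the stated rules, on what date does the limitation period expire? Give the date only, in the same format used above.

Taking the later of the act (8 December 2001) and discovery (4 April 2002), the claim accrued on 4 April 2002.
Adding the 6 years base period to 4 April 2002 gives a deadline of 4 April 2008, before any tolling.
The period was tolled for 394 days by the defendant's absence from the jurisdiction (13 April 2005 to 12 May 2006), pushing the deadline to 3 May 2009.
The pending related arbitration from 26 September 2002 to 1 June 2003 does not toll the period, because no stated rule makes a pending arbitration a tolling event.
The other events in the timeline have no effect on the limitation period under the stated rules.

3 May 2009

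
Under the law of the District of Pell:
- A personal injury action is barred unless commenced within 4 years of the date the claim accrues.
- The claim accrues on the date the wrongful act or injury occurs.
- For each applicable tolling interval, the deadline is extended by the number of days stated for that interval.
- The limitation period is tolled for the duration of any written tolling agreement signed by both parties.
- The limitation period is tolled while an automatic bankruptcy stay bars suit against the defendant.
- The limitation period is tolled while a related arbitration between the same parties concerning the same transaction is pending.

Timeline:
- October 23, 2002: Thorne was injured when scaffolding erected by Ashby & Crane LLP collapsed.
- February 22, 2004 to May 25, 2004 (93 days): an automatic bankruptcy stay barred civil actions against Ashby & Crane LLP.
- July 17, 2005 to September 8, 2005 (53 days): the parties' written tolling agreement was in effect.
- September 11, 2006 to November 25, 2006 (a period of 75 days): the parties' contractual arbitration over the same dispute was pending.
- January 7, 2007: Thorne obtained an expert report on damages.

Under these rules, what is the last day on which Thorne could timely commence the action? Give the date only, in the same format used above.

June 1, 2007

The claim accrued on October 23, 2002, the date of the act.
Adding the 4 years base period to October 23, 2002 gives a deadline of October 23, 2006, before any tolling.
Because the automatic bankruptcy stay ran from February 22, 2004 to May 25, 2004, the deadline is extended by 93 days to January 24, 2007.
The written tolling agreement from July 17, 2005 to September 8, 2005 tolled the period for 53 days, extending the deadline to March 18, 2007.
Because the pending related arbitration ran from September 11, 2006 to November 25, 2006, the deadline is extended by 75 days to June 1, 2007.
The other events in the timeline have no effect on the limitation period under the stated rules.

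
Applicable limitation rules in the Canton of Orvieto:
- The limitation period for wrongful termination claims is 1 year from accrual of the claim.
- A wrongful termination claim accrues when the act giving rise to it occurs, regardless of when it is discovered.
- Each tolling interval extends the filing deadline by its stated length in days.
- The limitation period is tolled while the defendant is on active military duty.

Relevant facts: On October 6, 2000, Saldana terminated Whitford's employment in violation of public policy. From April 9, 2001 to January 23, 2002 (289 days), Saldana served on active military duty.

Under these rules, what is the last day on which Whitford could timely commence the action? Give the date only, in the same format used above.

July 22, 2002

The claim accrued on October 6, 2000, when the wrongful act occurred.
Adding the 1 year base period to October 6, 2000 gives a deadline of October 6, 2001, before any tolling.
The period was tolled for 289 days by the defendant's active military service (April 9, 2001 to January 23, 2002), pushing the deadline to July 22, 2002.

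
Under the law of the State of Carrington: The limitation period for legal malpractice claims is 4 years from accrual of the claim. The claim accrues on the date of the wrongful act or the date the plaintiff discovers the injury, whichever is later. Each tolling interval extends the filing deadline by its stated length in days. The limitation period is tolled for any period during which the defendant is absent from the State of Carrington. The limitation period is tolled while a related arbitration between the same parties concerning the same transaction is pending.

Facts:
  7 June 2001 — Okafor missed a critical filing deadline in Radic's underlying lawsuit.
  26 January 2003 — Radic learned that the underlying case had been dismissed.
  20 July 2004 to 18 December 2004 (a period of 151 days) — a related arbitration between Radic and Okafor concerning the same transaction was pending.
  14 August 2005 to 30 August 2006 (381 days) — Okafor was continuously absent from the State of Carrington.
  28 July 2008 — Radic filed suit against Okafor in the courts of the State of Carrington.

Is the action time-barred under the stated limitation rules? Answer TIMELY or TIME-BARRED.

The claim accrued on 26 January 2003 — the later of the 7 June 2001 act and the 26 January 2003 discovery.
The untolled deadline — 4 years after 26 January 2003 — is 26 January 2007.
The pending related arbitration from 20 July 2004 to 18 December 2004 tolled the period for 151 days, extending the deadline to 26 June 2007.
Because the defendant's absence from the jurisdiction ran from 14 August 2005 to 30 August 2006, the deadline is extended by 381 days to 11 July 2008.
Filing on 28 July 2008 missed the 11 July 2008 deadline — the action is time-barred.

TIME-BARRED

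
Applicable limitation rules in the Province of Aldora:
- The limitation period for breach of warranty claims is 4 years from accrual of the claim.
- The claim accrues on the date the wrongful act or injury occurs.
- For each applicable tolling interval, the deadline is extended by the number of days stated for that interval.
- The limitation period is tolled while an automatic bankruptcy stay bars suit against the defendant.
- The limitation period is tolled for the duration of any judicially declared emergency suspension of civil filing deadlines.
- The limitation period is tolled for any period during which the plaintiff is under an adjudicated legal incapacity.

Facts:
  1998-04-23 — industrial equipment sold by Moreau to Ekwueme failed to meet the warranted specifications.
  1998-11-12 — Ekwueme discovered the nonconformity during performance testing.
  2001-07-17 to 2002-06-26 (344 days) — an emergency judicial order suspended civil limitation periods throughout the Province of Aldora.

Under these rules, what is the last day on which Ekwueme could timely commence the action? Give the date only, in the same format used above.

Because the rule ties accrual to occurrence, the claim accrued on 1998-04-23, not on the 1998-11-12 discovery date.
4 years from 1998-04-23 is 2002-04-23.
Because the emergency suspension of filing deadlines ran from 2001-07-17 to 2002-06-26, the deadline is extended by 344 days to 2003-04-02.

2003-04-02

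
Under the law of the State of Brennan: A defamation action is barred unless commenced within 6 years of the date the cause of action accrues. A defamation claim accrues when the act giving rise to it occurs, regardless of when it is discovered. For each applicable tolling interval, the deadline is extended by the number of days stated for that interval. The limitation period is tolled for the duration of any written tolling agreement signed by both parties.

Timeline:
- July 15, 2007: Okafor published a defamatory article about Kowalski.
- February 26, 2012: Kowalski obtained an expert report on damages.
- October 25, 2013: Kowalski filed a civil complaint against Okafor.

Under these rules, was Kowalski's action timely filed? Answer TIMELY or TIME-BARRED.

The cause of action accrued on July 15, 2007, the date of the act.
Adding the 6 years base period to July 15, 2007 gives a deadline of July 15, 2013, before any tolling.
Nothing else in the chronology tolls or restarts the period.
Kowalski filed on October 25, 2013, after the July 15, 2013 deadline, so the action is time-barred.

TIME-BARRED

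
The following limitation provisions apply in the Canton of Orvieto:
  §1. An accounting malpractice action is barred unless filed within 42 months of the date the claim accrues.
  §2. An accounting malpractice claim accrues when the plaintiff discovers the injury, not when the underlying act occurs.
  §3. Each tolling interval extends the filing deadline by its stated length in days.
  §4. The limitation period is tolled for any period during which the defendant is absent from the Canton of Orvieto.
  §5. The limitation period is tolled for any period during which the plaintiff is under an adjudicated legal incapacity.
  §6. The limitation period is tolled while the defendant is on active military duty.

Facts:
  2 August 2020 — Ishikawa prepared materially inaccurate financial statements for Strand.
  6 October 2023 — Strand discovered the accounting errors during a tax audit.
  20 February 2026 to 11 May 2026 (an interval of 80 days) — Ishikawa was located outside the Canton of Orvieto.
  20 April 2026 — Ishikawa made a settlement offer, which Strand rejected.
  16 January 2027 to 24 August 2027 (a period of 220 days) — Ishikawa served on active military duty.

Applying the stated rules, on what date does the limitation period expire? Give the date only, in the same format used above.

The claim did not accrue until Strand discovered the injury on 6 October 2023; the 2 August 2020 act date does not start the clock under the stated rule.
42 months from 6 October 2023 is 6 April 2027.
The defendant's absence from the jurisdiction from 20 February 2026 to 11 May 2026 tolled the period for 80 days, extending the deadline to 25 June 2027.
The period was tolled for 220 days by the defendant's active military service (16 January 2027 to 24 August 2027), pushing the deadline to 31 January 2028.
Nothing else in the chronology tolls or restarts the period.

31 January 2028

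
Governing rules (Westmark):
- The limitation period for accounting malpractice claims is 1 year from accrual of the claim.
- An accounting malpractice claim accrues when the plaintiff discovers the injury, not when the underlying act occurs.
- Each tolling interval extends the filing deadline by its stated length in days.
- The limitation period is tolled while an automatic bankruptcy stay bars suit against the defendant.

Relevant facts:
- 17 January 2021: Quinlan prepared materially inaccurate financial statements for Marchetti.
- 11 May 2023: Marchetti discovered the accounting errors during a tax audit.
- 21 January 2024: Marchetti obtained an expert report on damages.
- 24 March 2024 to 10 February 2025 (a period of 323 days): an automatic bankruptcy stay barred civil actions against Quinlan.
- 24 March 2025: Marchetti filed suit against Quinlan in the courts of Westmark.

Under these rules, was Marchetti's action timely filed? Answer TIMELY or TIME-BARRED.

The claim did not accrue until Marchetti discovered the injury on 11 May 2023; the 17 January 2021 act date does not start the clock under the stated rule.
Adding the 1 year base period to 11 May 2023 gives a deadline of 11 May 2024, before any tolling.
Because the automatic bankruptcy stay ran from 24 March 2024 to 10 February 2025, the deadline is extended by 323 days to 30 March 2025.
Nothing else in the chronology tolls or restarts the period.
Marchetti filed on 24 March 2025, before the 30 March 2025 deadline, so the action is timely.

TIMELY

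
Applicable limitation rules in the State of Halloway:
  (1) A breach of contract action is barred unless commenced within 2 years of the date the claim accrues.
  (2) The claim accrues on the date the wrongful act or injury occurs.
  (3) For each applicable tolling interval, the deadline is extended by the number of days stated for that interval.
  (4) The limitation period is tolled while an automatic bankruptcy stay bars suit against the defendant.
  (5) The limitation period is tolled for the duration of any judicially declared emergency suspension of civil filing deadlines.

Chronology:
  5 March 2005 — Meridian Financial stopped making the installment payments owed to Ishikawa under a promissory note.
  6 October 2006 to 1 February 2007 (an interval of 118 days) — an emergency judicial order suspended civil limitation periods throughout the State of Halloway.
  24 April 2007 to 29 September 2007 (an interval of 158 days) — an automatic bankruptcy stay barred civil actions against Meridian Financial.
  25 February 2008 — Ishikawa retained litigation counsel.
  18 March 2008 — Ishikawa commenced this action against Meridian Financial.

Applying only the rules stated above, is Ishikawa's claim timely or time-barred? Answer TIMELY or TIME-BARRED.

The claim accrued on 5 March 2005, the date of the act.
The untolled deadline — 2 years after 5 March 2005 — is 5 March 2007.
The period was tolled for 118 days by the emergency suspension of filing deadlines (6 October 2006 to 1 February 2007), pushing the deadline to 1 July 2007.
The period was tolled for 158 days by the automatic bankruptcy stay (24 April 2007 to 29 September 2007), pushing the deadline to 6 December 2007.
None of the other events listed affects the running of the period under the stated rules.
Filing on 18 March 2008 missed the 6 December 2007 deadline — the action is time-barred.

TIME-BARRED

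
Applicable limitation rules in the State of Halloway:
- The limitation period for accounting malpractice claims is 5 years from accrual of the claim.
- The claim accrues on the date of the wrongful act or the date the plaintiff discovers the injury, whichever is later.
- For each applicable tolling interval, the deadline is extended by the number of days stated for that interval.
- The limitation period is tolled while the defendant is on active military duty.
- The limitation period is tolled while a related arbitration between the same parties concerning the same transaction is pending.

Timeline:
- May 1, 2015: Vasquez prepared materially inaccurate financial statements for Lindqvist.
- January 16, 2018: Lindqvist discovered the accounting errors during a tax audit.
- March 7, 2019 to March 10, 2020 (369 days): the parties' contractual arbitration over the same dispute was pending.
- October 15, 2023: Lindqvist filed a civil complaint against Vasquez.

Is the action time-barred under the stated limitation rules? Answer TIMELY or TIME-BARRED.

TIMELY

Taking the later of the act (May 1, 2015) and discovery (January 16, 2018), the claim accrued on January 16, 2018.
The untolled deadline — 5 years after January 16, 2018 — is January 16, 2023.
The period was tolled for 369 days by the pending related arbitration (March 7, 2019 to March 10, 2020), pushing the deadline to January 20, 2024.
Filing on October 15, 2023 beat the January 20, 2024 deadline — the action is timely.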